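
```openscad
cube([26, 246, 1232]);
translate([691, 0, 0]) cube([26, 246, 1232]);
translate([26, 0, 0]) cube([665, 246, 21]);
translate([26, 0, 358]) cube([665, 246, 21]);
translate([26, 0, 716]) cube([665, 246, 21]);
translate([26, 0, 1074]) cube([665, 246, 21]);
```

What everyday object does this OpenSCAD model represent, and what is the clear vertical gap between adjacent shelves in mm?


A bookshelf. The clear shelf gap is 337 mm.

Two tall side panels with 4 horizontal boards between them — a bookshelf. The first two shelf undersides are at z = 0 and z = 358; with shelf thickness 21, the clear gap is 358 − 0 − 21 = 337 mm.


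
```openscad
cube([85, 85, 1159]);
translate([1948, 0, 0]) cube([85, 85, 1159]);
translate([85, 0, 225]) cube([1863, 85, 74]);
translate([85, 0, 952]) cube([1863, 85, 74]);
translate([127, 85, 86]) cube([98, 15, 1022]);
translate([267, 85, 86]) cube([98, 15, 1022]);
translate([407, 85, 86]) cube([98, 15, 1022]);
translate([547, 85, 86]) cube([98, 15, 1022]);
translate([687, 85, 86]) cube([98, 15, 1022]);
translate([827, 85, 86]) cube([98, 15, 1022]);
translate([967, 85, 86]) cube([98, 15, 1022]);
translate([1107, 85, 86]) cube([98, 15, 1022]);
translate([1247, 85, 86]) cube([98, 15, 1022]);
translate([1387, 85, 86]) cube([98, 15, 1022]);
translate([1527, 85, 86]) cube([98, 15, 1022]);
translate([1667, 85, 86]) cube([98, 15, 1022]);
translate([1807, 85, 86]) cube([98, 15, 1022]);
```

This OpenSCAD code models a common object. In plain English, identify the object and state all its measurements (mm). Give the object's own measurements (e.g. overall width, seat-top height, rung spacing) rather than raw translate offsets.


A fence section. Two 85×85 mm posts, 1159 mm tall, stand on the floor with a clear span of 1863 mm between their inner faces. Two horizontal rails of 85×74 mm section span the gap between the posts with their undersides at z = 225 mm and z = 952 mm, flush with the posts' −y face. 13 pickets, each 98 mm wide, 15 mm thick and 1022 mm tall, are fixed to the +y face of the rails with their bottoms at z = 86 mm, spaced across the span with a 42 mm gap after the −x post and between neighbouring pickets, with 43 mm left before the +x post.


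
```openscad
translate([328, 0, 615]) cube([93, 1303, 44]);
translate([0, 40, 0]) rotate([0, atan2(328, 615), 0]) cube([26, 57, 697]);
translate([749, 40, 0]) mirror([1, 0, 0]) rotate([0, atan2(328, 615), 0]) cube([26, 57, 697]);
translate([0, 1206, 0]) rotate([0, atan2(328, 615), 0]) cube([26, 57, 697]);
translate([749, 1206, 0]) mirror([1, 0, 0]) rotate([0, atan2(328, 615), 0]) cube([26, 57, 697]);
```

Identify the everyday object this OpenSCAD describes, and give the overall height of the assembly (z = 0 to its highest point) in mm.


A sawhorse. The overall height is 659 mm.

A beam across two mirrored pairs of raked legs — a sawhorse. The beam's underside is at z = 615 (matching the legs' vertical rise in atan2(328, 615)) and the beam is 44 mm tall, so its top is at 615 + 44 = 659 mm. The raked legs top out at the beam's underside, so that is the highest point.


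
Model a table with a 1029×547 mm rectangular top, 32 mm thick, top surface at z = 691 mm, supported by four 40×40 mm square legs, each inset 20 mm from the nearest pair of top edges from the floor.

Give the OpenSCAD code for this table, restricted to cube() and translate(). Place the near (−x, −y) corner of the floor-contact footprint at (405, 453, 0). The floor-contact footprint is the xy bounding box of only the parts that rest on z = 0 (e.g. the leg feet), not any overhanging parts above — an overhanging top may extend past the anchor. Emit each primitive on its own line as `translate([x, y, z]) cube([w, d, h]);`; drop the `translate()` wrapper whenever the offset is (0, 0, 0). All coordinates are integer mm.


// leg_h = 691 - 32 = 659
translate([385, 433, 659]) cube([1029, 547, 32]);
translate([405, 453, 0]) cube([40, 40, 659]);
translate([1354, 453, 0]) cube([40, 40, 659]);
translate([405, 920, 0]) cube([40, 40, 659]);
translate([1354, 920, 0]) cube([40, 40, 659]);


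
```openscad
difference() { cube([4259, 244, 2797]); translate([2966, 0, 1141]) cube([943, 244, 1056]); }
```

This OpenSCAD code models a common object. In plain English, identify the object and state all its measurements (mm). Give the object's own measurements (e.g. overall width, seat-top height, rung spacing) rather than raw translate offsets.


A wall 4259 mm long (x), 244 mm thick (y), 2797 mm tall, with a rectangular window opening cut through it. The opening is 943 mm wide and 1056 mm tall; its sill is at z = 1141 mm and its near (−x) edge is 2966 mm from the wall's −x end. The opening passes through the full wall thickness.


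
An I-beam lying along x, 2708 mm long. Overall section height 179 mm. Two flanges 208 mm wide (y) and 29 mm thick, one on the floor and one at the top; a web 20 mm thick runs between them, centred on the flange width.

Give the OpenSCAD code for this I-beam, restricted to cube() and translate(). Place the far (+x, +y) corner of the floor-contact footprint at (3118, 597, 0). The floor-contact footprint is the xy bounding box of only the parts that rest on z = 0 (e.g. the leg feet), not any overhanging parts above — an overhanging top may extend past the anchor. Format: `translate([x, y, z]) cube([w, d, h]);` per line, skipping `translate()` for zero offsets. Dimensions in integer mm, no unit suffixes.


translate([410, 389, 0]) cube([2708, 208, 29]);
translate([410, 483, 29]) cube([2708, 20, 121]);
translate([410, 389, 150]) cube([2708, 208, 29]);


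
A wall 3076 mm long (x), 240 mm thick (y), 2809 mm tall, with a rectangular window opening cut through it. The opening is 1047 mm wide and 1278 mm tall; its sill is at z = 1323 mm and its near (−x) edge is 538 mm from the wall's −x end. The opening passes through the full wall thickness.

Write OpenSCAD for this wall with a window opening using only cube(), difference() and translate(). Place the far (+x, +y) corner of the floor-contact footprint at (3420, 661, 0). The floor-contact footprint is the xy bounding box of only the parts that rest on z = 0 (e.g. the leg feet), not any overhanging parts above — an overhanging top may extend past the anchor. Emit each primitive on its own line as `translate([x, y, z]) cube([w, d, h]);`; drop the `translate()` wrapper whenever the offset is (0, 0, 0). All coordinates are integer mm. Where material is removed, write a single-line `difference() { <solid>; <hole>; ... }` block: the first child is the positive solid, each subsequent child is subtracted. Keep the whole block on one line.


difference() { translate([344, 421, 0]) cube([3076, 240, 2809]); translate([882, 421, 1323]) cube([1047, 240, 1278]); }


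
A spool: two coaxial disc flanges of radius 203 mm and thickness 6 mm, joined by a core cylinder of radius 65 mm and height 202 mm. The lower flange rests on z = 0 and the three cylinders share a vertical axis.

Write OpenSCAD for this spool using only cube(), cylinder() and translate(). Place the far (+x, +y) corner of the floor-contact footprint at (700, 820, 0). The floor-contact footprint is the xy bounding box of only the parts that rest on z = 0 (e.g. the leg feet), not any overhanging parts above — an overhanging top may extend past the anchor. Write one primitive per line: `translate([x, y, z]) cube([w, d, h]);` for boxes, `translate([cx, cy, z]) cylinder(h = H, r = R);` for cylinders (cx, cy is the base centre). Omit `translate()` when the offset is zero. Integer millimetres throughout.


translate([497, 617, 0]) cylinder(h = 6, r = 203);
translate([497, 617, 6]) cylinder(h = 202, r = 65);
translate([497, 617, 208]) cylinder(h = 6, r = 203);


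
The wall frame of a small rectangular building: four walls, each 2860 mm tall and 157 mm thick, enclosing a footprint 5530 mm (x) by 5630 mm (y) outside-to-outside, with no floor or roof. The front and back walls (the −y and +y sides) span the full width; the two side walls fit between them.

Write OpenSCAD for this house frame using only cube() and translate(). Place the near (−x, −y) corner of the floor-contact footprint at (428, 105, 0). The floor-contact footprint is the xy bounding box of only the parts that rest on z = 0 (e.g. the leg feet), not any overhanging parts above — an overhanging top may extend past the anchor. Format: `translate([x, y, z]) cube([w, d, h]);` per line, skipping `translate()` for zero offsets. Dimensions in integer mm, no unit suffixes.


translate([428, 105, 0]) cube([5530, 157, 2860]);
translate([428, 5578, 0]) cube([5530, 157, 2860]);
translate([428, 262, 0]) cube([157, 5316, 2860]);
translate([5801, 262, 0]) cube([157, 5316, 2860]);


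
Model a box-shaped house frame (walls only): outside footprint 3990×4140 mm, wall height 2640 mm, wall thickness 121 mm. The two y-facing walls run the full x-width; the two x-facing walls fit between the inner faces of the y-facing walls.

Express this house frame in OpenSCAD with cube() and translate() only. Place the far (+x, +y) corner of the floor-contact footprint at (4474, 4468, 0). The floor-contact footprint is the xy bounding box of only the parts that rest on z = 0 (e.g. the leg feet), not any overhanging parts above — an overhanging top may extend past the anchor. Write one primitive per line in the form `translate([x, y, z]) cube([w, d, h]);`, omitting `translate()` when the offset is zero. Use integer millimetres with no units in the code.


translate([484, 328, 0]) cube([3990, 121, 2640]);
translate([484, 4347, 0]) cube([3990, 121, 2640]);
translate([484, 449, 0]) cube([121, 3898, 2640]);
translate([4353, 449, 0]) cube([121, 3898, 2640]);


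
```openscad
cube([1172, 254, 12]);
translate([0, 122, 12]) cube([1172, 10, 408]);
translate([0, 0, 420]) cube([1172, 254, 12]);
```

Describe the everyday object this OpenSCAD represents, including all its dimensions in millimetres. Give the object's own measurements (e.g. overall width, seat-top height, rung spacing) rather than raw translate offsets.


An I-beam lying along x, 1172 mm long. Overall section height 432 mm. Two flanges 254 mm wide (y) and 12 mm thick, one on the floor and one at the top; a web 10 mm thick runs between them, centred on the flange width.


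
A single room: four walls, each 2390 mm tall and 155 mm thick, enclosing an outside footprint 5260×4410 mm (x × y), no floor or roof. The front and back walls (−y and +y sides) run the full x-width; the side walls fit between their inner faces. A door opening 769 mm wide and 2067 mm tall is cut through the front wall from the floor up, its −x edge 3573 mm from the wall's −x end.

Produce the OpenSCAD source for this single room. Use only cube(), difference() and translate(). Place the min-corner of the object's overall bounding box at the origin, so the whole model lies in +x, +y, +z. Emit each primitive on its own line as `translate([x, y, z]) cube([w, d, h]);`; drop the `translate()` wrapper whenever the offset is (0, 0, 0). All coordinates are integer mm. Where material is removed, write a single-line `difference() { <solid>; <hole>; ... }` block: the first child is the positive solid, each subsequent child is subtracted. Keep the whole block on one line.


difference() { cube([5260, 155, 2390]); translate([3573, 0, 0]) cube([769, 155, 2067]); }
translate([0, 4255, 0]) cube([5260, 155, 2390]);
translate([0, 155, 0]) cube([155, 4100, 2390]);
translate([5105, 155, 0]) cube([155, 4100, 2390]);


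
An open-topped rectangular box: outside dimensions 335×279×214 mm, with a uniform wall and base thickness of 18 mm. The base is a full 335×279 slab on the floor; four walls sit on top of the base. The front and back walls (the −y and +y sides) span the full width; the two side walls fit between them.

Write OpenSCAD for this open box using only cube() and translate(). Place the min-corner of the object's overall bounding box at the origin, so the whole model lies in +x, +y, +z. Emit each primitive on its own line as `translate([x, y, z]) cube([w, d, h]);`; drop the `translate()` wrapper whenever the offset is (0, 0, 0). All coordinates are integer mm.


cube([335, 279, 18]);
translate([0, 0, 18]) cube([335, 18, 196]);
translate([0, 261, 18]) cube([335, 18, 196]);
translate([0, 18, 18]) cube([18, 243, 196]);
translate([317, 18, 18]) cube([18, 243, 196]);


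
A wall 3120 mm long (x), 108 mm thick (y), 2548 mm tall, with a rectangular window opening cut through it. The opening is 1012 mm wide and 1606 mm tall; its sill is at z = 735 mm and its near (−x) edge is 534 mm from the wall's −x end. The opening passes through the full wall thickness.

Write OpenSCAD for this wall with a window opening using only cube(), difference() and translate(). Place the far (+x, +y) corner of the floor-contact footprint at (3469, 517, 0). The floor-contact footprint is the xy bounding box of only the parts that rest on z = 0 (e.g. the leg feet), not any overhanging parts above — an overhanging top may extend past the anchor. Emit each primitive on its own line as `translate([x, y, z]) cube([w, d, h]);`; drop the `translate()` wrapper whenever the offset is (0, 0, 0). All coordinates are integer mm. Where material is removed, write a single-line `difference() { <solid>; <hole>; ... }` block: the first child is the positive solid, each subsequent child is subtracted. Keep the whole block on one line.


difference() { translate([349, 409, 0]) cube([3120, 108, 2548]); translate([883, 409, 735]) cube([1012, 108, 1606]); }


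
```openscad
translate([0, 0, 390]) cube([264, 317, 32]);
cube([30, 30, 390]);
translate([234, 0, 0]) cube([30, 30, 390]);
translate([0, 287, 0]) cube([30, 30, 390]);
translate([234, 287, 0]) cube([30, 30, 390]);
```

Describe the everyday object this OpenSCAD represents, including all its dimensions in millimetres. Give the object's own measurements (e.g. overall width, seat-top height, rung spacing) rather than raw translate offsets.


A four-legged stool. The seat is a 264×317×32 mm slab whose top surface is at z = 422 mm; four square legs, each 30×30 mm in cross-section, run from the floor (z = 0) to the underside of the seat, each flush with a corner of the seat.


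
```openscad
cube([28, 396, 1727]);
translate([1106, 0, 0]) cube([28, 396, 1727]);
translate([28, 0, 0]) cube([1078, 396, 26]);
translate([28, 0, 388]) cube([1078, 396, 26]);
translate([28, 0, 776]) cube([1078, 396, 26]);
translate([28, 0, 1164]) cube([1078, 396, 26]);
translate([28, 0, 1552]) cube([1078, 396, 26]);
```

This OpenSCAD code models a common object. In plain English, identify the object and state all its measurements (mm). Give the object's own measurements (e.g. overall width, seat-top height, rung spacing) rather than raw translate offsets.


An open bookshelf. Two side panels, each 28 mm thick, 396 mm deep and 1727 mm tall, stand 1134 mm apart (outside-to-outside). Between them sit 5 shelves, each 26 mm thick and 396 mm deep, spanning the full gap between the sides. The bottom shelf rests on the floor (its underside at z = 0) and the clear gap between one shelf's top and the next shelf's underside is 362 mm.


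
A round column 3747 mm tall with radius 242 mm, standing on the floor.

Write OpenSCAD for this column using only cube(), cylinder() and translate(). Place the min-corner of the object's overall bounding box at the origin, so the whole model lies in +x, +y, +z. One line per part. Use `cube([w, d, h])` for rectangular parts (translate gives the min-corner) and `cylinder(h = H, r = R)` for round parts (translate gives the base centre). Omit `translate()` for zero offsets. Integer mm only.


translate([242, 242, 0]) cylinder(h = 3747, r = 242);


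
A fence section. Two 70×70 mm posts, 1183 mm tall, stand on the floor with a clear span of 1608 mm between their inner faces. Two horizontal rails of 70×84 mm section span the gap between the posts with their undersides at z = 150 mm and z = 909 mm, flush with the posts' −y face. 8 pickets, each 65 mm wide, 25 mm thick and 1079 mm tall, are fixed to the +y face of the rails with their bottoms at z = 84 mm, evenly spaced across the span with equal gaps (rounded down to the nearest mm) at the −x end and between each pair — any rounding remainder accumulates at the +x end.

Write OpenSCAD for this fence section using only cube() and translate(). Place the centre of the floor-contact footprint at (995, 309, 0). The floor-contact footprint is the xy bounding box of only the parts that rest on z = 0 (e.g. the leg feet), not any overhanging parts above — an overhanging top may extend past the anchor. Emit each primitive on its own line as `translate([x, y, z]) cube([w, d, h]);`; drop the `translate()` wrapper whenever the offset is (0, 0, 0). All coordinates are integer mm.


translate([121, 274, 0]) cube([70, 70, 1183]);
translate([1799, 274, 0]) cube([70, 70, 1183]);
translate([191, 274, 150]) cube([1608, 70, 84]);
translate([191, 274, 909]) cube([1608, 70, 84]);
translate([311, 344, 84]) cube([65, 25, 1079]);
translate([496, 344, 84]) cube([65, 25, 1079]);
translate([681, 344, 84]) cube([65, 25, 1079]);
translate([866, 344, 84]) cube([65, 25, 1079]);
translate([1051, 344, 84]) cube([65, 25, 1079]);
translate([1236, 344, 84]) cube([65, 25, 1079]);
translate([1421, 344, 84]) cube([65, 25, 1079]);
translate([1606, 344, 84]) cube([65, 25, 1079]);


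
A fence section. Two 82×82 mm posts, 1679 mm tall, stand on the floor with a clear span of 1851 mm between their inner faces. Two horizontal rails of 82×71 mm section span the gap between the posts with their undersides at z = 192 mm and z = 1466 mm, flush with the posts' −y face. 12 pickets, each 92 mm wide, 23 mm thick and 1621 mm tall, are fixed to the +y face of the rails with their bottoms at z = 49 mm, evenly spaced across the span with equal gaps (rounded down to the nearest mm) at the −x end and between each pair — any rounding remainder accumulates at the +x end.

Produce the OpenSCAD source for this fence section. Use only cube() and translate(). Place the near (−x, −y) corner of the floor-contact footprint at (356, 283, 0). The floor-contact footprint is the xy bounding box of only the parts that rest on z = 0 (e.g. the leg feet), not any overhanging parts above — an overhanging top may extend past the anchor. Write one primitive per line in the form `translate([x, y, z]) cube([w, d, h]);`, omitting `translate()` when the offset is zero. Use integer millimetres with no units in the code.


translate([356, 283, 0]) cube([82, 82, 1679]);
translate([2289, 283, 0]) cube([82, 82, 1679]);
translate([438, 283, 192]) cube([1851, 82, 71]);
translate([438, 283, 1466]) cube([1851, 82, 71]);
translate([495, 365, 49]) cube([92, 23, 1621]);
translate([644, 365, 49]) cube([92, 23, 1621]);
translate([793, 365, 49]) cube([92, 23, 1621]);
translate([942, 365, 49]) cube([92, 23, 1621]);
translate([1091, 365, 49]) cube([92, 23, 1621]);
translate([1240, 365, 49]) cube([92, 23, 1621]);
translate([1389, 365, 49]) cube([92, 23, 1621]);
translate([1538, 365, 49]) cube([92, 23, 1621]);
translate([1687, 365, 49]) cube([92, 23, 1621]);
translate([1836, 365, 49]) cube([92, 23, 1621]);
translate([1985, 365, 49]) cube([92, 23, 1621]);
translate([2134, 365, 49]) cube([92, 23, 1621]);


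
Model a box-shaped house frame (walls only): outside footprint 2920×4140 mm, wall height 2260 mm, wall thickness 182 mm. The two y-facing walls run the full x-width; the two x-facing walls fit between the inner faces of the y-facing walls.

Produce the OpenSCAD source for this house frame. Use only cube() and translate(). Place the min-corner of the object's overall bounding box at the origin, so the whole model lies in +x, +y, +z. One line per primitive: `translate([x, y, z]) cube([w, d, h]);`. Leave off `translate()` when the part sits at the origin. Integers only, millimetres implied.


cube([2920, 182, 2260]);
translate([0, 3958, 0]) cube([2920, 182, 2260]);
translate([0, 182, 0]) cube([182, 3776, 2260]);
translate([2738, 182, 0]) cube([182, 3776, 2260]);


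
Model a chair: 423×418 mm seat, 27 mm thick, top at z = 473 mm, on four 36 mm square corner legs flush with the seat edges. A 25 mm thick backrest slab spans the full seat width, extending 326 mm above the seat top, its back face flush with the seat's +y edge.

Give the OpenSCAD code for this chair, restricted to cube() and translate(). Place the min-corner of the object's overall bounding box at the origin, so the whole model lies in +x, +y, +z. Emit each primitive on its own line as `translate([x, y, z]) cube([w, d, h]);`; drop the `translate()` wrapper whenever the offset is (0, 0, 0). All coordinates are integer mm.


translate([0, 0, 446]) cube([423, 418, 27]);
cube([36, 36, 446]);
translate([387, 0, 0]) cube([36, 36, 446]);
translate([0, 382, 0]) cube([36, 36, 446]);
translate([387, 382, 0]) cube([36, 36, 446]);
translate([0, 393, 473]) cube([423, 25, 326]);


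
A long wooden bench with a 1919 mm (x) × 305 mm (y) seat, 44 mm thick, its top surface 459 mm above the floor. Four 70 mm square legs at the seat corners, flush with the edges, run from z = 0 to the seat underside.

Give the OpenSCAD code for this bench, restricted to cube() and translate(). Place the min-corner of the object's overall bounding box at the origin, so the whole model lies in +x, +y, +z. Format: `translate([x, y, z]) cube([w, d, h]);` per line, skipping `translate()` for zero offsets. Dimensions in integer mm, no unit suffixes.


// leg_h = 459 − 44 = 415
translate([0, 0, 415]) cube([1919, 305, 44]);
cube([70, 70, 415]);
translate([0, 235, 0]) cube([70, 70, 415]);
translate([1849, 0, 0]) cube([70, 70, 415]);
translate([1849, 235, 0]) cube([70, 70, 415]);


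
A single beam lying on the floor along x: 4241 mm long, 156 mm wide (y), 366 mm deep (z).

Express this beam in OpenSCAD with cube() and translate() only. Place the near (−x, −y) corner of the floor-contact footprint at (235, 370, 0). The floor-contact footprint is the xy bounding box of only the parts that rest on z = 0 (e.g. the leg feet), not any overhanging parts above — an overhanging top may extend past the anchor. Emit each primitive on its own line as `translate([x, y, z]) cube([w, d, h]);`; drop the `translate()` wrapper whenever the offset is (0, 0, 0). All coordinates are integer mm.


translate([235, 370, 0]) cube([4241, 156, 366]);


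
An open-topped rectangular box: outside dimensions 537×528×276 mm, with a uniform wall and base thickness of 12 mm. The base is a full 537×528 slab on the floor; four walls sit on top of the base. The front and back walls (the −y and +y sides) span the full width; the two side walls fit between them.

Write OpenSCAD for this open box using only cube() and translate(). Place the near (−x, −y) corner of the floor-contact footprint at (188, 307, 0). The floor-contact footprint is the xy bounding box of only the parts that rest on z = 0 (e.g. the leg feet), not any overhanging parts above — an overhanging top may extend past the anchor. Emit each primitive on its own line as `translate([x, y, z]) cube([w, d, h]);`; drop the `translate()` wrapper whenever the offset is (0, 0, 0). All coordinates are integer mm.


translate([188, 307, 0]) cube([537, 528, 12]);
translate([188, 307, 12]) cube([537, 12, 264]);
translate([188, 823, 12]) cube([537, 12, 264]);
translate([188, 319, 12]) cube([12, 504, 264]);
translate([713, 319, 12]) cube([12, 504, 264]);


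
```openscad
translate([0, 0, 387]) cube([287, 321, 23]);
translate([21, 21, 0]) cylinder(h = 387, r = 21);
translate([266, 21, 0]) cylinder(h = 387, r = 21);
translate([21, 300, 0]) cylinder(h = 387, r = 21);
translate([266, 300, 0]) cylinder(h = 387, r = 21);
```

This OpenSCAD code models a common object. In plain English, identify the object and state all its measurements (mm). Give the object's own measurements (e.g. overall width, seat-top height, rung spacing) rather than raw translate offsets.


A four-legged stool. The seat is a 287×321×23 mm slab whose top surface is at z = 410 mm; four round legs, each 42 mm in diameter, run from the floor (z = 0) to the underside of the seat, each leg's axis is inset half a diameter from the nearest pair of seat edges (so the leg's bounding box is flush with the corner).


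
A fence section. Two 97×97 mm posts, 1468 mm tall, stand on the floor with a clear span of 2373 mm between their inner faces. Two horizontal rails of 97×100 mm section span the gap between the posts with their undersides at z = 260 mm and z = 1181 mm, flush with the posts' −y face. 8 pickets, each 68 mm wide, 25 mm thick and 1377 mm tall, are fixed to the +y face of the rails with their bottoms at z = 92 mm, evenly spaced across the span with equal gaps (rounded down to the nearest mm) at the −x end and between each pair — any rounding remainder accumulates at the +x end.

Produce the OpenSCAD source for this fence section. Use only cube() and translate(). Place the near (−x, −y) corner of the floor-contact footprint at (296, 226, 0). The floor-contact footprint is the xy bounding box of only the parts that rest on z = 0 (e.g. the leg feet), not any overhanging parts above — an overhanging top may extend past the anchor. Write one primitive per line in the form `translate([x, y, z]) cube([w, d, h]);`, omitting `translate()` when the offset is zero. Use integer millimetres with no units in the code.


translate([296, 226, 0]) cube([97, 97, 1468]);
translate([2766, 226, 0]) cube([97, 97, 1468]);
translate([393, 226, 260]) cube([2373, 97, 100]);
translate([393, 226, 1181]) cube([2373, 97, 100]);
translate([596, 323, 92]) cube([68, 25, 1377]);
translate([867, 323, 92]) cube([68, 25, 1377]);
translate([1138, 323, 92]) cube([68, 25, 1377]);
translate([1409, 323, 92]) cube([68, 25, 1377]);
translate([1680, 323, 92]) cube([68, 25, 1377]);
translate([1951, 323, 92]) cube([68, 25, 1377]);
translate([2222, 323, 92]) cube([68, 25, 1377]);
translate([2493, 323, 92]) cube([68, 25, 1377]);


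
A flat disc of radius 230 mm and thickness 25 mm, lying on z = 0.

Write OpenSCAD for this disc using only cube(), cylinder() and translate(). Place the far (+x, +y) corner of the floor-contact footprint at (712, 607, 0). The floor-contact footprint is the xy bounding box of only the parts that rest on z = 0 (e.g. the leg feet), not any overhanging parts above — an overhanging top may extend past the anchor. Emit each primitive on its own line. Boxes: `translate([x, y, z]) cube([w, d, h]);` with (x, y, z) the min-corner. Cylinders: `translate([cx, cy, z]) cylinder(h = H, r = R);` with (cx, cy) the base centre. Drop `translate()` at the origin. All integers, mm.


translate([482, 377, 0]) cylinder(h = 25, r = 230);


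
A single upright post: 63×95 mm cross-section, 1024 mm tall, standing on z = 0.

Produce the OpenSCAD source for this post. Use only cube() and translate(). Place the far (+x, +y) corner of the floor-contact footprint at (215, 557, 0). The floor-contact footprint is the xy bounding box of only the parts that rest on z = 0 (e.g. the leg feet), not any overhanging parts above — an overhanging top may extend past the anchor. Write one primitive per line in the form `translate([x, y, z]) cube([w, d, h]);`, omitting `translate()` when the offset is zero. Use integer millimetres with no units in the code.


translate([152, 462, 0]) cube([63, 95, 1024]);


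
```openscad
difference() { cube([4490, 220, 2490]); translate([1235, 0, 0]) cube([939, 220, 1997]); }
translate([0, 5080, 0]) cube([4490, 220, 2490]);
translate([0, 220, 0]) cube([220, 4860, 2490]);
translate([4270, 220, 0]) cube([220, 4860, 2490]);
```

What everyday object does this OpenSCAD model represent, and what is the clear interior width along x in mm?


A single room. The interior width is 4050 mm.

Four walls enclosing a rectangle with a door in the front wall — a room. Outside width 4490 minus two 220 mm walls gives 4050 mm.


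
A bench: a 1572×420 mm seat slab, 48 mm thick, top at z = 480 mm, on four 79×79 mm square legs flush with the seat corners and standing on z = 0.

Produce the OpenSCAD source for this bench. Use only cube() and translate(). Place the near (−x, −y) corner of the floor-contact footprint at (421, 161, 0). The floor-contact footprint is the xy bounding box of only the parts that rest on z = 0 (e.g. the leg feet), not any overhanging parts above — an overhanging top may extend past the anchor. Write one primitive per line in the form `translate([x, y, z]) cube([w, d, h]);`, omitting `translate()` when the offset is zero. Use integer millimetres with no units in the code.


translate([421, 161, 432]) cube([1572, 420, 48]);
translate([421, 161, 0]) cube([79, 79, 432]);
translate([421, 502, 0]) cube([79, 79, 432]);
translate([1914, 161, 0]) cube([79, 79, 432]);
translate([1914, 502, 0]) cube([79, 79, 432]);


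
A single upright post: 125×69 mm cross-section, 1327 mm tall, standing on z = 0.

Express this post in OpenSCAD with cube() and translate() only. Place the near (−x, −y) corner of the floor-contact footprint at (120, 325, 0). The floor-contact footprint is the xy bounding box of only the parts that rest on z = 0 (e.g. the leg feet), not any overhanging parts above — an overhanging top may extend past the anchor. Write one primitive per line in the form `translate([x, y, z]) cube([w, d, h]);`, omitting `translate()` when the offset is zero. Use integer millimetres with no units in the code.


translate([120, 325, 0]) cube([125, 69, 1327]);


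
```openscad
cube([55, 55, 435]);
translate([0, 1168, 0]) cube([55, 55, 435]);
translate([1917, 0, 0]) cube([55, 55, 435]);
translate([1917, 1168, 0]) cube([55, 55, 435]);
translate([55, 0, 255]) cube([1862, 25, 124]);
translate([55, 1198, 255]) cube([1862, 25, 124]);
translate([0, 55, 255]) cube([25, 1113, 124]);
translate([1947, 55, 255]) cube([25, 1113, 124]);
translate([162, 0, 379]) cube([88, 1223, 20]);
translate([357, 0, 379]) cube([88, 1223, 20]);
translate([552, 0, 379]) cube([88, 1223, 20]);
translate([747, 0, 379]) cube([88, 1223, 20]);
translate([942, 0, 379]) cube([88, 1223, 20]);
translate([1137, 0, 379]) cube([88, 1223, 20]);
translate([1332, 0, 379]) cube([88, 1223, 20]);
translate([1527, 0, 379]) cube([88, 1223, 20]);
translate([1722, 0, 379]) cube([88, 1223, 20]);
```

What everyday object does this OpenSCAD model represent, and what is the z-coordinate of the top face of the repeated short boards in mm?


A bed frame. The slat-top height is 399 mm.

Four posts, four rails, and a row of slats — a bed frame. Slats sit on the rails at z = 255 + 124 = 379; with slat thickness 20, the top is 399 mm.


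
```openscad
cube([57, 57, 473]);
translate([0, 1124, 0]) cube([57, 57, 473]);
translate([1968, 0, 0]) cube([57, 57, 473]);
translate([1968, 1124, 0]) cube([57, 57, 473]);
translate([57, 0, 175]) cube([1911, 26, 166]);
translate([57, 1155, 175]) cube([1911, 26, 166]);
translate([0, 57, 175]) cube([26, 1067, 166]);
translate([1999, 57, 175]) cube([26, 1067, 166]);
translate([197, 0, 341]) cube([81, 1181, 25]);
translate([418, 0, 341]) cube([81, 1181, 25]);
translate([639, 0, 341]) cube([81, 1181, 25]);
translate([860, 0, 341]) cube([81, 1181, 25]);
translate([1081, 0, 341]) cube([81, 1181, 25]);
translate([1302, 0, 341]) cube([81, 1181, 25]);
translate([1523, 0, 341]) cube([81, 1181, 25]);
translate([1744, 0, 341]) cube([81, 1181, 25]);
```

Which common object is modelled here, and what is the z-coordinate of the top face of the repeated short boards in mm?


A bed frame. The slat-top height is 366 mm.

Four posts, four rails, and a row of slats — a bed frame. Slats sit on the rails at z = 175 + 166 = 341; with slat thickness 25, the top is 366 mm.


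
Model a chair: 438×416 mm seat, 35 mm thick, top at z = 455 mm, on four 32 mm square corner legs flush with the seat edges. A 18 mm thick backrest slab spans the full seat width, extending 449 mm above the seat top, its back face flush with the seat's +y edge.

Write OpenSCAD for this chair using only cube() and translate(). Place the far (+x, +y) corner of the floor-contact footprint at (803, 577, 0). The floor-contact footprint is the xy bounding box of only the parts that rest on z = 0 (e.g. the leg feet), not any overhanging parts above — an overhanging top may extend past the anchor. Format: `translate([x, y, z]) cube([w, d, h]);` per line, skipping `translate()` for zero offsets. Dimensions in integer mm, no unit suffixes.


// leg_h = 455 - 35 = 420
translate([365, 161, 420]) cube([438, 416, 35]);
translate([365, 161, 0]) cube([32, 32, 420]);
translate([771, 161, 0]) cube([32, 32, 420]);
translate([365, 545, 0]) cube([32, 32, 420]);
translate([771, 545, 0]) cube([32, 32, 420]);
translate([365, 559, 455]) cube([438, 18, 449]);


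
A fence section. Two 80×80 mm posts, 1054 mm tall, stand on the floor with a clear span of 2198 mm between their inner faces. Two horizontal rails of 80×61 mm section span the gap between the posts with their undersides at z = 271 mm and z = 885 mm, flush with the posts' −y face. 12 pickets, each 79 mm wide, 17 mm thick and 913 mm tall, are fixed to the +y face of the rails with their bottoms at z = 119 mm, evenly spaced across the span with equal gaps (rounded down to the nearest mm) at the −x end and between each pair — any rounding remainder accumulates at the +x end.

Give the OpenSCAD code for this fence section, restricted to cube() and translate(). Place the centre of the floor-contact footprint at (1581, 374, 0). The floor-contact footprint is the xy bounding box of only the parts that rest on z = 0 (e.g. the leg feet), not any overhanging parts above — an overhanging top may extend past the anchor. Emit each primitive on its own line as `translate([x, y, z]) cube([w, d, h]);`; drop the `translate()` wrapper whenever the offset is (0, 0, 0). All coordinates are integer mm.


translate([402, 334, 0]) cube([80, 80, 1054]);
translate([2680, 334, 0]) cube([80, 80, 1054]);
translate([482, 334, 271]) cube([2198, 80, 61]);
translate([482, 334, 885]) cube([2198, 80, 61]);
translate([578, 414, 119]) cube([79, 17, 913]);
translate([753, 414, 119]) cube([79, 17, 913]);
translate([928, 414, 119]) cube([79, 17, 913]);
translate([1103, 414, 119]) cube([79, 17, 913]);
translate([1278, 414, 119]) cube([79, 17, 913]);
translate([1453, 414, 119]) cube([79, 17, 913]);
translate([1628, 414, 119]) cube([79, 17, 913]);
translate([1803, 414, 119]) cube([79, 17, 913]);
translate([1978, 414, 119]) cube([79, 17, 913]);
translate([2153, 414, 119]) cube([79, 17, 913]);
translate([2328, 414, 119]) cube([79, 17, 913]);
translate([2503, 414, 119]) cube([79, 17, 913]);


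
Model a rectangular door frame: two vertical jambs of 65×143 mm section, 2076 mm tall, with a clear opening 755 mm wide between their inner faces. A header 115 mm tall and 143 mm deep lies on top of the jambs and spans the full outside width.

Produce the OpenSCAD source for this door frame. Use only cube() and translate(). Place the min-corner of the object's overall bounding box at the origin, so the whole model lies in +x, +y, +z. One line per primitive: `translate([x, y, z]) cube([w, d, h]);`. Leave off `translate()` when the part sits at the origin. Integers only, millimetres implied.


cube([65, 143, 2076]);
translate([820, 0, 0]) cube([65, 143, 2076]);
translate([0, 0, 2076]) cube([885, 143, 115]);


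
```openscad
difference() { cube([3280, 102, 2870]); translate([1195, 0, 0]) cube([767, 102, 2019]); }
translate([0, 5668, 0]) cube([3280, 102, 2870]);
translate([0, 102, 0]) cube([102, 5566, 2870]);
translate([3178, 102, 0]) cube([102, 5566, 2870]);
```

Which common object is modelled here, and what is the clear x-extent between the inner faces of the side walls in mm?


A single room. The interior width is 3076 mm.

Four walls enclosing a rectangle with a door in the front wall — a room. Outside width 3280 minus two 102 mm walls gives 3076 mm.


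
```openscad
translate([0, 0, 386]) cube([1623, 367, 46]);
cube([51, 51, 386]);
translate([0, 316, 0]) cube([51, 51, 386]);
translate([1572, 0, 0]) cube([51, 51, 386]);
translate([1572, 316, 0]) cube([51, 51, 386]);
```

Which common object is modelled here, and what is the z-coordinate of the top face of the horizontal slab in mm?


A bench. The seat-top height is 432 mm.

A long slab on four corner posts — a bench. The slab sits at z = 386 with thickness 46, so the top is 386 + 46 = 432 mm.


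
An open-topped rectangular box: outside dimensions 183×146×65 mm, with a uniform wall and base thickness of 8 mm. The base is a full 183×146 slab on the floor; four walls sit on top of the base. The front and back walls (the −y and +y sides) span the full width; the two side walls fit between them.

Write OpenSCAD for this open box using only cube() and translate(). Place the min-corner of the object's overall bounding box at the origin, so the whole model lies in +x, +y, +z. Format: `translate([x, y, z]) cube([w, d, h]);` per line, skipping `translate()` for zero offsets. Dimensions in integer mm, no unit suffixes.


cube([183, 146, 8]);
translate([0, 0, 8]) cube([183, 8, 57]);
translate([0, 138, 8]) cube([183, 8, 57]);
translate([0, 8, 8]) cube([8, 130, 57]);
translate([175, 8, 8]) cube([8, 130, 57]);


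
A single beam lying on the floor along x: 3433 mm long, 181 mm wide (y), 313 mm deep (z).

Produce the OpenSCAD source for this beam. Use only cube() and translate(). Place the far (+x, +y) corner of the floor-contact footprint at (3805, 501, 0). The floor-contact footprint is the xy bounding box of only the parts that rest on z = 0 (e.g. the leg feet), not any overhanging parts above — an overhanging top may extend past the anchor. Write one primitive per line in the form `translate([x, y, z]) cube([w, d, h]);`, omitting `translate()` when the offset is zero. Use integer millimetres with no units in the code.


translate([372, 320, 0]) cube([3433, 181, 313]);


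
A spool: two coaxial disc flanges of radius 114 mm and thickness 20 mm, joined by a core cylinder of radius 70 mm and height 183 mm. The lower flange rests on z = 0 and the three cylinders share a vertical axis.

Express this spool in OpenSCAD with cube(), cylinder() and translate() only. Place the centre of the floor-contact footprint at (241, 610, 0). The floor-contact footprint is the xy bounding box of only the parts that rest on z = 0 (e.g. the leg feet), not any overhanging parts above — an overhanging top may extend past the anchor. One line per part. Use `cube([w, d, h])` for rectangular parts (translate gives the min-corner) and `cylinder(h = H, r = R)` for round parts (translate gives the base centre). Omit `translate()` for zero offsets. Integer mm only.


translate([241, 610, 0]) cylinder(h = 20, r = 114);
translate([241, 610, 20]) cylinder(h = 183, r = 70);
translate([241, 610, 203]) cylinder(h = 20, r = 114);


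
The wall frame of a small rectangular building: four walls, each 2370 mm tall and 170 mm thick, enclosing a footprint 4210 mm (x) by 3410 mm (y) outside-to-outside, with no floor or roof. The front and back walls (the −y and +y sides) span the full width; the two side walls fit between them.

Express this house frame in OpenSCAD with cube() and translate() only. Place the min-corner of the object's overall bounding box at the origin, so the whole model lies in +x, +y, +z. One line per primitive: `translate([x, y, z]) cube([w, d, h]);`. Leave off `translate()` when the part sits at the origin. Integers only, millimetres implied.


cube([4210, 170, 2370]);
translate([0, 3240, 0]) cube([4210, 170, 2370]);
translate([0, 170, 0]) cube([170, 3070, 2370]);
translate([4040, 170, 0]) cube([170, 3070, 2370]);


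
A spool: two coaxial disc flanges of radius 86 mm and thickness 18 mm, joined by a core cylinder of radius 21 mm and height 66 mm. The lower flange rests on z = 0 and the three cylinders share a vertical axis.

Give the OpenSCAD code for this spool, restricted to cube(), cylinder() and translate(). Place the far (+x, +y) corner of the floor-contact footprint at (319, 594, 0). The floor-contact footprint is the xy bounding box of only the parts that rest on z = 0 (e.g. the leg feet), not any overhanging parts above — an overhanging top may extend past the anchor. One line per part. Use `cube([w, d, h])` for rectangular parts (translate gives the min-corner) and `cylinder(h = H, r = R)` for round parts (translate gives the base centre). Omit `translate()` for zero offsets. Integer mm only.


translate([233, 508, 0]) cylinder(h = 18, r = 86);
translate([233, 508, 18]) cylinder(h = 66, r = 21);
translate([233, 508, 84]) cylinder(h = 18, r = 86);
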